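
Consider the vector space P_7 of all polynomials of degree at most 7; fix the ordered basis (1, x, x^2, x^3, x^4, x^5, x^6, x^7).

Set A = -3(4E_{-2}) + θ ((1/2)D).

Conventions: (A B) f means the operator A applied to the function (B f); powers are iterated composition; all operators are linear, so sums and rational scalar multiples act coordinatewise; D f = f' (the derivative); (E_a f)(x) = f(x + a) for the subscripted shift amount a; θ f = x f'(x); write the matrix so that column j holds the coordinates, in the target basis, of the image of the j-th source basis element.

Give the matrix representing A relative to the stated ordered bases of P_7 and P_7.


the matrix is [[-12, 24, -48, 96, -192, 384, -768, 1536]; [0, -12, 49, -144, 384, -960, 2304, -5376]; [0, 0, -12, 75, -288, 960, -2880, 8064]; [0, 0, 0, -12, 102, -480, 1920, -6720]; [0, 0, 0, 0, -12, 130, -720, 3360]; [0, 0, 0, 0, 0, -12, 159, -1008]; [0, 0, 0, 0, 0, 0, -12, 189]; [0, 0, 0, 0, 0, 0, 0, -12]] (rows listed top to bottom)

image of 1: -12
image of x: -12x + 24
image of x^2: -12x^2 + 49x - 48
image of x^3: -12x^3 + 75x^2 - 144x + 96
image of x^4: -12x^4 + 102x^3 - 288x^2 + 384x - 192
image of x^5: -12x^5 + 130x^4 - 480x^3 + 960x^2 - 960x + 384
image of x^6: -12x^6 + 159x^5 - 720x^4 + 1920x^3 - 2880x^2 + 2304x - 768
image of x^7: -12x^7 + 189x^6 - 1008x^5 + 3360x^4 - 6720x^3 + 8064x^2 - 5376x + 1536
each image's coordinates form column j of the matrix


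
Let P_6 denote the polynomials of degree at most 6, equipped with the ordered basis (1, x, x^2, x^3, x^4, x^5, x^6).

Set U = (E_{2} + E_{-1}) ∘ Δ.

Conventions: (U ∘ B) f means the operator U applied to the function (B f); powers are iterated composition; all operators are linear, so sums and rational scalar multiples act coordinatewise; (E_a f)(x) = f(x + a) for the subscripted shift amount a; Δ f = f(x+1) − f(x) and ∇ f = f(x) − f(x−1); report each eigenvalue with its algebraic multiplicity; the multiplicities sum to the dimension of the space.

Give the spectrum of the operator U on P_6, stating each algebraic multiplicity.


image of 1: 0
image of x: 2
image of x^2: 4x + 4
image of x^3: 6x^2 + 12x + 20
image of x^4: 8x^3 + 24x^2 + 80x + 64
image of x^5: 10x^4 + 40x^3 + 200x^2 + 320x + 212
image of x^6: 12x^5 + 60x^4 + 400x^3 + 960x^2 + 1272x + 664
the matrix is upper triangular; its diagonal is (0, 0, 0, 0, 0, 0, 0)
for a triangular matrix the eigenvalues are the diagonal entries, with algebraic multiplicity their repetition count

λ = 0 (multiplicity 7)


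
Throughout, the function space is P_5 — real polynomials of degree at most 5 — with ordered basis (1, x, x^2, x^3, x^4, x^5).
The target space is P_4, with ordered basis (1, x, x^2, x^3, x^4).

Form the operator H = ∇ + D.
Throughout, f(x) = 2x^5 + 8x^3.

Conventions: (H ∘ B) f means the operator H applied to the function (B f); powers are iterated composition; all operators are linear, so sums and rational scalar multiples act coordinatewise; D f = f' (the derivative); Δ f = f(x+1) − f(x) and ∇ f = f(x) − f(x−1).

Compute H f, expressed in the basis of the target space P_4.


g(x) = 20x^4 - 20x^3 + 68x^2 - 34x + 10

∇ f = 10x^4 - 20x^3 + 44x^2 - 34x + 10
D f = 10x^4 + 24x^2
(∇ + D) f = 20x^4 - 20x^3 + 68x^2 - 34x + 10


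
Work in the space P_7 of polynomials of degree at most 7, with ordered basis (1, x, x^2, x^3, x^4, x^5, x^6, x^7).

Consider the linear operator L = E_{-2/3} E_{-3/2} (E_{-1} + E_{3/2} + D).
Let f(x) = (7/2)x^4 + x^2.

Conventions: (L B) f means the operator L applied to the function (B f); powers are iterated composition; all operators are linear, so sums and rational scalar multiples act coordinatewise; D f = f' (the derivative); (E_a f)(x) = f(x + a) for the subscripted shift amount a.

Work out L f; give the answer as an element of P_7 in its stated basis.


the result is g(x) = 7x^4 - (119/3)x^3 + (1571/12)x^2 - (27779/108)x + 560855/2592

E_{-1} f = (7/2)x^4 - 14x^3 + 22x^2 - 16x + 9/2
E_{3/2} f = (7/2)x^4 + 21x^3 + (193/4)x^2 + (201/4)x + 639/32
D f = 14x^3 + 2x
(E_{-1} + E_{3/2} + D) f = 7x^4 + 21x^3 + (281/4)x^2 + (145/4)x + 783/32
E_{-3/2} (E_{-1} + E_{3/2} + D) f = 7x^4 - 21x^3 + (281/4)x^2 - (509/4)x + 2967/32
E_{-2/3} E_{-3/2} (E_{-1} + E_{3/2} + D) f = 7x^4 - (119/3)x^3 + (1571/12)x^2 - (27779/108)x + 560855/2592


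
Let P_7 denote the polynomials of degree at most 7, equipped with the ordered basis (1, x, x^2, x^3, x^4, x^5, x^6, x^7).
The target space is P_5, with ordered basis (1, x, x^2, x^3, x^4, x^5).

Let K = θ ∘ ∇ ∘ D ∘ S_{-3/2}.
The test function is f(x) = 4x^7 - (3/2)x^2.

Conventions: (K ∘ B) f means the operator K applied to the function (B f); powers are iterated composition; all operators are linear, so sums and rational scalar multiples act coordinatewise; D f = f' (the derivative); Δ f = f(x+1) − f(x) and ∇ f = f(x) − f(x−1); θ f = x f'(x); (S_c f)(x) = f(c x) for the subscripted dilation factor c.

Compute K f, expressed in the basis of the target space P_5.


the result is g(x) = -(229635/16)x^5 + (229635/8)x^4 - (229635/8)x^3 + (229635/16)x^2 - (45927/16)x

S_{-3/2} f = -(2187/32)x^7 - (27/8)x^2
D S_{-3/2} f = -(15309/32)x^6 - (27/4)x
∇ D S_{-3/2} f = -(45927/16)x^5 + (229635/32)x^4 - (76545/8)x^3 + (229635/32)x^2 - (45927/16)x + 15093/32
θ (∇ ∘ D ∘ S_{-3/2}) f = -(229635/16)x^5 + (229635/8)x^4 - (229635/8)x^3 + (229635/16)x^2 - (45927/16)x


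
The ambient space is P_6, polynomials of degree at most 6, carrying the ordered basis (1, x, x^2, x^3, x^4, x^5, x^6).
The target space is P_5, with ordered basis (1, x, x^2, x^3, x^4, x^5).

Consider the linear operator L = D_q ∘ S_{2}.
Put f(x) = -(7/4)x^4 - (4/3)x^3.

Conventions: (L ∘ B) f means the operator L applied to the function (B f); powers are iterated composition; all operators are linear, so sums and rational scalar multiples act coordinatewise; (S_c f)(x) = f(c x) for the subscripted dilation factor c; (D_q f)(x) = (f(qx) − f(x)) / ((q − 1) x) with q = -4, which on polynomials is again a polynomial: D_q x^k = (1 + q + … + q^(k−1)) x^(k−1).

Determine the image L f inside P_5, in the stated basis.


S_{2} f = -28x^4 - (32/3)x^3
D_q S_{2} f = 1428x^3 - (416/3)x^2

the image equals g(x) = 1428x^3 - (416/3)x^2


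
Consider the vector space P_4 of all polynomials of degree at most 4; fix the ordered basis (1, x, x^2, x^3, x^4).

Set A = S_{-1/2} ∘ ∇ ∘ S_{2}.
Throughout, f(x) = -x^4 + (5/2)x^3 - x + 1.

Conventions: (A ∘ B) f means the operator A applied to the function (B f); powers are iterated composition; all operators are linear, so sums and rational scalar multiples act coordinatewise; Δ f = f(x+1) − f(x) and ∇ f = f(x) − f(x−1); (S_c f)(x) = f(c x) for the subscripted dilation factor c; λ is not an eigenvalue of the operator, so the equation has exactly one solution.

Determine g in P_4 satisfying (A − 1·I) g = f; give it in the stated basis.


write g with unknown coordinates in the stated basis and equate coefficients in (A − 1·I) g = f
solving from the highest basis element down gives g = x^4 - (21/2)x^3 - 87x^2 + 191x + 629
check: A g = -8x^3 - 87x^2 + 190x + 630
so A g − 1·g = -x^4 + (5/2)x^3 - x + 1 = f ✓

the result is g(x) = x^4 - (21/2)x^3 - 87x^2 + 191x + 629


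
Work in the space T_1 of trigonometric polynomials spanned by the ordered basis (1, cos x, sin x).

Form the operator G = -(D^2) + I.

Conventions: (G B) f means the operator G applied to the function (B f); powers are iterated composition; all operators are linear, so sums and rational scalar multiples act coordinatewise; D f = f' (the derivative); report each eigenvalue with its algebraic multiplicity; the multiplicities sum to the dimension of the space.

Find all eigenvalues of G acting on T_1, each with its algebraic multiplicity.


image of 1: 1
image of cos x: 2cos x
image of sin x: 2sin x
the matrix is diagonal; its diagonal is (1, 2, 2)
for a triangular matrix the eigenvalues are the diagonal entries, with algebraic multiplicity their repetition count

λ = 1 (multiplicity 1), λ = 2 (multiplicity 2)


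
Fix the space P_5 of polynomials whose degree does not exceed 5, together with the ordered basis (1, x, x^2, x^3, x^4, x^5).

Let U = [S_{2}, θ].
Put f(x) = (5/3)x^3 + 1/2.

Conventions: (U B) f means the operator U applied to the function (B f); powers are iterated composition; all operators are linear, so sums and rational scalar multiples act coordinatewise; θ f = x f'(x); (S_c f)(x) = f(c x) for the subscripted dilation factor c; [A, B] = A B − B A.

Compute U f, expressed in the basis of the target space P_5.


the image equals g(x) = 0

θ f = 5x^3
S_{2} θ f = 40x^3
S_{2} f = (40/3)x^3 + 1/2
θ S_{2} f = 40x^3
[S_{2}, θ] f = 0


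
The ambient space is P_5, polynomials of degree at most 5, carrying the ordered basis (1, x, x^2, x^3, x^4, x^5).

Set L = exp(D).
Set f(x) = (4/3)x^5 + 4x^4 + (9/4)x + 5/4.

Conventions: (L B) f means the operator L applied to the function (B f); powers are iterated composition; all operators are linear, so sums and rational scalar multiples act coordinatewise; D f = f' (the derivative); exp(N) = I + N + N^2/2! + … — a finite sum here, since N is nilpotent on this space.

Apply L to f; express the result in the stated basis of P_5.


order-1 term: (20/3)x^4 + 16x^3 + 9/4
order-2 term: (40/3)x^3 + 24x^2
order-3 term: (40/3)x^2 + 16x
order-4 term: (20/3)x + 4
order-5 term: 4/3
the series for exp(D) f terminates at order 5
exp(D) f = (4/3)x^5 + (32/3)x^4 + (88/3)x^3 + (112/3)x^2 + (299/12)x + 53/6

the image equals g(x) = (4/3)x^5 + (32/3)x^4 + (88/3)x^3 + (112/3)x^2 + (299/12)x + 53/6


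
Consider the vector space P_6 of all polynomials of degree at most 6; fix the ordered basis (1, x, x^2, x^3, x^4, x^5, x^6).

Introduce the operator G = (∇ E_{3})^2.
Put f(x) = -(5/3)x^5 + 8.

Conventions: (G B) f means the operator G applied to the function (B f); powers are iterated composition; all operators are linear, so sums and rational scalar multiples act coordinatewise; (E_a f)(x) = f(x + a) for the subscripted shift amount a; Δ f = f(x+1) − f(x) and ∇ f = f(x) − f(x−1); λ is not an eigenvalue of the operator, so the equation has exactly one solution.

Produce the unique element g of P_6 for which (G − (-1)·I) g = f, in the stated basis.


write g with unknown coordinates in the stated basis and equate coefficients in (G − (-1)·I) g = f
solving from the highest basis element down gives g = -(5/3)x^5 + (100/3)x^3 + 500x^2 + (6950/3)x + 2258
check: G g = -(100/3)x^3 - 500x^2 - (6950/3)x - 2250
so G g − (-1)·g = -(5/3)x^5 + 8 = f ✓

g(x) = -(5/3)x^5 + (100/3)x^3 + 500x^2 + (6950/3)x + 2258


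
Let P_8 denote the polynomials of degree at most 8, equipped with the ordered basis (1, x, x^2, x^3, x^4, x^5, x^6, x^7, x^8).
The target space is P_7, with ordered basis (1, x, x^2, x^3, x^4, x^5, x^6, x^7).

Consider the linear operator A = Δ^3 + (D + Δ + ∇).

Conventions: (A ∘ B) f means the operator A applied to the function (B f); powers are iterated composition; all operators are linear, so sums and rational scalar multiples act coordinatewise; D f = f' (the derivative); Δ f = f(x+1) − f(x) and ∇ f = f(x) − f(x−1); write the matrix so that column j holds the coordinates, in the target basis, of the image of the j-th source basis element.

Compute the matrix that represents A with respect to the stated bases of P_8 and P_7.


the matrix is [[0, 3, 0, 8, 36, 152, 540, 1808, 5796]; [0, 0, 6, 0, 32, 180, 912, 3780, 14464]; [0, 0, 0, 9, 0, 80, 540, 3192, 15120]; [0, 0, 0, 0, 12, 0, 160, 1260, 8512]; [0, 0, 0, 0, 0, 15, 0, 280, 2520]; [0, 0, 0, 0, 0, 0, 18, 0, 448]; [0, 0, 0, 0, 0, 0, 0, 21, 0]; [0, 0, 0, 0, 0, 0, 0, 0, 24]] (rows listed top to bottom)

image of 1: 0
image of x: 3
image of x^2: 6x
image of x^3: 9x^2 + 8
image of x^4: 12x^3 + 32x + 36
image of x^5: 15x^4 + 80x^2 + 180x + 152
image of x^6: 18x^5 + 160x^3 + 540x^2 + 912x + 540
image of x^7: 21x^6 + 280x^4 + 1260x^3 + 3192x^2 + 3780x + 1808
image of x^8: 24x^7 + 448x^5 + 2520x^4 + 8512x^3 + 15120x^2 + 14464x + 5796
each image's coordinates form column j of the matrix


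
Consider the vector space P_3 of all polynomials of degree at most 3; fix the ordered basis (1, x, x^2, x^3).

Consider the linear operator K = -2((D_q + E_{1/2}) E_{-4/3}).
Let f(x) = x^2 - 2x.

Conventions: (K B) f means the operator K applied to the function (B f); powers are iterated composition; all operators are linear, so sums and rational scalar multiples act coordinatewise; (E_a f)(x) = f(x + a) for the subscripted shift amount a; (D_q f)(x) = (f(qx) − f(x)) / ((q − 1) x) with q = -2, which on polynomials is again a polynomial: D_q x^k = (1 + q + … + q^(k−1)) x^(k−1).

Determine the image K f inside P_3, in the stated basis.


the image equals g(x) = -2x^2 + (28/3)x + 83/18

E_{-4/3} f = x^2 - (14/3)x + 40/9
D_q E_{-4/3} f = -x - 14/3
E_{1/2} E_{-4/3} f = x^2 - (11/3)x + 85/36
(D_q + E_{1/2}) E_{-4/3} f = x^2 - (14/3)x - 83/36
(-2((D_q + E_{1/2}) E_{-4/3})) f = -2x^2 + (28/3)x + 83/18


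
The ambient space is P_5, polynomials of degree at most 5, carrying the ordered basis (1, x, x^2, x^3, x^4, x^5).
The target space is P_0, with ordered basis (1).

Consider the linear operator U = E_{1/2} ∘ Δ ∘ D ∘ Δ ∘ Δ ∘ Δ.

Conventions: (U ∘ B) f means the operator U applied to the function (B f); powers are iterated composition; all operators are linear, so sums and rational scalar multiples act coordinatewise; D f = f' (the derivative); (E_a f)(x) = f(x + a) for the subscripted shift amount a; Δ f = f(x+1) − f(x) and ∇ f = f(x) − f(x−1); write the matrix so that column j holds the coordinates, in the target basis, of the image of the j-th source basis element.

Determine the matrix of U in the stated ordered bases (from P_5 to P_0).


image of 1: 0
image of x: 0
image of x^2: 0
image of x^3: 0
image of x^4: 0
image of x^5: 120
each image's coordinates form column j of the matrix

the matrix is [[0, 0, 0, 0, 0, 120]] (rows listed top to bottom)


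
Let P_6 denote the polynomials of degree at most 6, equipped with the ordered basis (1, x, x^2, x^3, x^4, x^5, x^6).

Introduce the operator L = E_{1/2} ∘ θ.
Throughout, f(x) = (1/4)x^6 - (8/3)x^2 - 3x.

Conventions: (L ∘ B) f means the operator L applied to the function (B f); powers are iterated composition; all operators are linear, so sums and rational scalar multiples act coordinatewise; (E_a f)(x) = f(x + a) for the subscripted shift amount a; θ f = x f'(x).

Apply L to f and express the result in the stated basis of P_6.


the image equals g(x) = (3/2)x^6 + (9/2)x^5 + (45/8)x^4 + (15/4)x^3 - (377/96)x^2 - (773/96)x - 1079/384

θ f = (3/2)x^6 - (16/3)x^2 - 3x
E_{1/2} θ f = (3/2)x^6 + (9/2)x^5 + (45/8)x^4 + (15/4)x^3 - (377/96)x^2 - (773/96)x - 1079/384


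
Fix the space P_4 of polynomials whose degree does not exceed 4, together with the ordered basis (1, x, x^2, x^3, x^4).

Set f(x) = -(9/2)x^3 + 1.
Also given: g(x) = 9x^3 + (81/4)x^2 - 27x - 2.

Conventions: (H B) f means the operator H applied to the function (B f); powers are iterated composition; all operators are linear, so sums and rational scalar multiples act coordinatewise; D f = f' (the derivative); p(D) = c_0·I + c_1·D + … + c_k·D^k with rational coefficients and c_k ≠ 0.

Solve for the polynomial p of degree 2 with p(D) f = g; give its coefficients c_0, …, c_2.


c_0 = -2, c_1 = -3/2, c_2 = 1

D^0 f = -(9/2)x^3 + 1
D^1 f = -(27/2)x^2
D^2 f = -27x
matching coefficients of g against c_0 f + c_1 Df + … from the top degree down determines the c_i
solution: c_0 = -2, c_1 = -3/2, c_2 = 1


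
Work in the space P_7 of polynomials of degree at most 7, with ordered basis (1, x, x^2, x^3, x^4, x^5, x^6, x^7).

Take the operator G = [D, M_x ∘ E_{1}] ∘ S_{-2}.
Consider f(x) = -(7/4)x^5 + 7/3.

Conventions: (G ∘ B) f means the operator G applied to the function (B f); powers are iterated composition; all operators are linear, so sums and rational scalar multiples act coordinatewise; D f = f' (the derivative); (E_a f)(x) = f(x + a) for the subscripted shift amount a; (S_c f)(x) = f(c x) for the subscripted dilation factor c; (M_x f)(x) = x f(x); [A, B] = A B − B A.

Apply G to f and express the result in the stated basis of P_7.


the result is g(x) = 56x^5 + 280x^4 + 560x^3 + 560x^2 + 280x + 175/3

S_{-2} f = 56x^5 + 7/3
E_{1} S_{-2} f = 56x^5 + 280x^4 + 560x^3 + 560x^2 + 280x + 175/3
M_x E_{1} S_{-2} f = 56x^6 + 280x^5 + 560x^4 + 560x^3 + 280x^2 + (175/3)x
D (M_x ∘ E_{1}) S_{-2} f = 336x^5 + 1400x^4 + 2240x^3 + 1680x^2 + 560x + 175/3
D S_{-2} f = 280x^4
E_{1} D S_{-2} f = 280x^4 + 1120x^3 + 1680x^2 + 1120x + 280
M_x E_{1} D S_{-2} f = 280x^5 + 1120x^4 + 1680x^3 + 1120x^2 + 280x
[D, M_x ∘ E_{1}] S_{-2} f = 56x^5 + 280x^4 + 560x^3 + 560x^2 + 280x + 175/3


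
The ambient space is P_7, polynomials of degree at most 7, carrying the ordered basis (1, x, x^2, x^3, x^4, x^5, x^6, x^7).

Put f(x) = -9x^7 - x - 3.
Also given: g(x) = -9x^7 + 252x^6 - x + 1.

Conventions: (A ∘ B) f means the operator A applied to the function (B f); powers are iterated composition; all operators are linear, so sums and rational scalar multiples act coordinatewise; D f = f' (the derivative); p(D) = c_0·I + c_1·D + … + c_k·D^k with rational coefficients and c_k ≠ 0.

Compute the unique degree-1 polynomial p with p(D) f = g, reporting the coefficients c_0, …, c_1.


D^0 f = -9x^7 - x - 3
D^1 f = -63x^6 - 1
matching coefficients of g against c_0 f + c_1 Df + … from the top degree down determines the c_i
solution: c_0 = 1, c_1 = -4

c_0 = 1, c_1 = -4


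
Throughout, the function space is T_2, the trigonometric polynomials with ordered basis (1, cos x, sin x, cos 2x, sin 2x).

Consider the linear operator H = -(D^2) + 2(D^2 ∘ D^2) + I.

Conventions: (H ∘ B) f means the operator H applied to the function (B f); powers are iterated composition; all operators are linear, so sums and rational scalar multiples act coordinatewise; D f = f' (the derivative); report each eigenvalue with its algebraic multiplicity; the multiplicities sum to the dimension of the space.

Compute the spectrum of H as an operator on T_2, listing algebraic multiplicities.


image of 1: 1
image of cos x: 4cos x
image of sin x: 4sin x
image of cos 2x: 37cos 2x
image of sin 2x: 37sin 2x
the matrix is diagonal; its diagonal is (1, 4, 4, 37, 37)
for a triangular matrix the eigenvalues are the diagonal entries, with algebraic multiplicity their repetition count

λ = 1 (multiplicity 1), λ = 4 (multiplicity 2), λ = 37 (multiplicity 2)


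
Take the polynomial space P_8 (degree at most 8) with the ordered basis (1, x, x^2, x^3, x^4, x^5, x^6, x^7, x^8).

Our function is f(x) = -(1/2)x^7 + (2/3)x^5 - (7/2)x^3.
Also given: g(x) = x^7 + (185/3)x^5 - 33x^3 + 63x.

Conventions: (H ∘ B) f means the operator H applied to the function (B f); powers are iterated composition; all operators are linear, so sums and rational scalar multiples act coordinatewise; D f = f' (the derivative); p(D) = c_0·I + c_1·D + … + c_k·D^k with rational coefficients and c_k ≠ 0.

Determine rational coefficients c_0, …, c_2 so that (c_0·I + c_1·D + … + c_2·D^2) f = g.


p(D) = -2·I − 3·D^2, i.e. c_0 = -2, c_1 = 0, c_2 = -3

D^0 f = -(1/2)x^7 + (2/3)x^5 - (7/2)x^3
D^1 f = -(7/2)x^6 + (10/3)x^4 - (21/2)x^2
D^2 f = -21x^5 + (40/3)x^3 - 21x
matching coefficients of g against c_0 f + c_1 Df + … from the top degree down determines the c_i
solution: c_0 = -2, c_1 = 0, c_2 = -3


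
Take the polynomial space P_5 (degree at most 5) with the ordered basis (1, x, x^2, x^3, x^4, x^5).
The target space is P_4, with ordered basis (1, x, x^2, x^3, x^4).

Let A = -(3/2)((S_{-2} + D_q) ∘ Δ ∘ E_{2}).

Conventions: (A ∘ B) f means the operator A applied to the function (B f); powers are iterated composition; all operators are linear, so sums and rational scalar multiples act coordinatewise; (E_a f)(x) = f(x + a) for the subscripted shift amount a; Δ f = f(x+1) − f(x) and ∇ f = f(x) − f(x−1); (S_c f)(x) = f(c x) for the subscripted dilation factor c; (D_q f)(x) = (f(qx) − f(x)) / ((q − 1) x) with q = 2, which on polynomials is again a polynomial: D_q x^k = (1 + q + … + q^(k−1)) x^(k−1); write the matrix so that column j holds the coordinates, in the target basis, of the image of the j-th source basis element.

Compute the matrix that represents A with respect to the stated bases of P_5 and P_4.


the matrix is [[0, -3/2, -21/2, -51, -423/2, -804]; [0, 0, 6, 63/2, 93, 120]; [0, 0, 0, -18, -222, -1665]; [0, 0, 0, 0, 48, 975/2]; [0, 0, 0, 0, 0, -120]] (rows listed top to bottom)

image of 1: 0
image of x: -3/2
image of x^2: 6x - 21/2
image of x^3: -18x^2 + (63/2)x - 51
image of x^4: 48x^3 - 222x^2 + 93x - 423/2
image of x^5: -120x^4 + (975/2)x^3 - 1665x^2 + 120x - 804
each image's coordinates form column j of the matrix


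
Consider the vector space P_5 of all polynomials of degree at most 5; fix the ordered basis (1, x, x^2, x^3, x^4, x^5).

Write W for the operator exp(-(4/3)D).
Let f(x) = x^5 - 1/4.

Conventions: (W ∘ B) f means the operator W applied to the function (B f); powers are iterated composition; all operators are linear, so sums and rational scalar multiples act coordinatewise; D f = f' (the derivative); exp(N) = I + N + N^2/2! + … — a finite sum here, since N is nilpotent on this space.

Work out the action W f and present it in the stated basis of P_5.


order-1 term: -(20/3)x^4
order-2 term: (160/9)x^3
order-3 term: -(640/27)x^2
order-4 term: (1280/81)x
order-5 term: -1024/243
the series for exp(-(4/3)D) f terminates at order 5
exp(-(4/3)D) f = x^5 - (20/3)x^4 + (160/9)x^3 - (640/27)x^2 + (1280/81)x - 4339/972

g(x) = x^5 - (20/3)x^4 + (160/9)x^3 - (640/27)x^2 + (1280/81)x - 4339/972


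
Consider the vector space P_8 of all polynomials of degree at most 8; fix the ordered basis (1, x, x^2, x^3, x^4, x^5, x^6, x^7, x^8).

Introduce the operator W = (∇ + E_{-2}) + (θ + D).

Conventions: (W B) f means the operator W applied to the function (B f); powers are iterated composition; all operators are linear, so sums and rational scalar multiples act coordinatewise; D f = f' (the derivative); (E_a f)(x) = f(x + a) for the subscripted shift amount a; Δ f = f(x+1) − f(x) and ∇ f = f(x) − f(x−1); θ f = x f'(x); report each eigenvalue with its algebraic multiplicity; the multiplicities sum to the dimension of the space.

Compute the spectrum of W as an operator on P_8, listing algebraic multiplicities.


λ = 1 (multiplicity 1), λ = 2 (multiplicity 1), λ = 3 (multiplicity 1), λ = 4 (multiplicity 1), λ = 5 (multiplicity 1), λ = 6 (multiplicity 1), λ = 7 (multiplicity 1), λ = 8 (multiplicity 1), λ = 9 (multiplicity 1)

image of 1: 1
image of x: 2x
image of x^2: 3x^2 + 3
image of x^3: 4x^3 + 9x - 7
image of x^4: 5x^4 + 18x^2 - 28x + 15
image of x^5: 6x^5 + 30x^3 - 70x^2 + 75x - 31
image of x^6: 7x^6 + 45x^4 - 140x^3 + 225x^2 - 186x + 63
image of x^7: 8x^7 + 63x^5 - 245x^4 + 525x^3 - 651x^2 + 441x - 127
image of x^8: 9x^8 + 84x^6 - 392x^5 + 1050x^4 - 1736x^3 + 1764x^2 - 1016x + 255
the matrix is upper triangular; its diagonal is (1, 2, 3, 4, 5, 6, 7, 8, 9)
for a triangular matrix the eigenvalues are the diagonal entries, with algebraic multiplicity their repetition count


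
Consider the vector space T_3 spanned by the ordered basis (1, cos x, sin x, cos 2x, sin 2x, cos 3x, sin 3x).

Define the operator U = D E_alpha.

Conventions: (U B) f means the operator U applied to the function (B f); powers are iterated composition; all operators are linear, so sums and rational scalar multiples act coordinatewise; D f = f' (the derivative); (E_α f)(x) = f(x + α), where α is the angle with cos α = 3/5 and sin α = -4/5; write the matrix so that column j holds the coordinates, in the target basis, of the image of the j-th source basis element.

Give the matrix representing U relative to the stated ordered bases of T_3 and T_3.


the matrix is [[0, 0, 0, 0, 0, 0, 0]; [0, 4/5, 3/5, 0, 0, 0, 0]; [0, -3/5, 4/5, 0, 0, 0, 0]; [0, 0, 0, 48/25, -14/25, 0, 0]; [0, 0, 0, 14/25, 48/25, 0, 0]; [0, 0, 0, 0, 0, 132/125, -351/125]; [0, 0, 0, 0, 0, 351/125, 132/125]] (rows listed top to bottom)

image of 1: 0
image of cos x: (4/5)cos x - (3/5)sin x
image of sin x: (3/5)cos x + (4/5)sin x
image of cos 2x: (48/25)cos 2x + (14/25)sin 2x
image of sin 2x: -(14/25)cos 2x + (48/25)sin 2x
image of cos 3x: (132/125)cos 3x + (351/125)sin 3x
image of sin 3x: -(351/125)cos 3x + (132/125)sin 3x
each image's coordinates form column j of the matrix


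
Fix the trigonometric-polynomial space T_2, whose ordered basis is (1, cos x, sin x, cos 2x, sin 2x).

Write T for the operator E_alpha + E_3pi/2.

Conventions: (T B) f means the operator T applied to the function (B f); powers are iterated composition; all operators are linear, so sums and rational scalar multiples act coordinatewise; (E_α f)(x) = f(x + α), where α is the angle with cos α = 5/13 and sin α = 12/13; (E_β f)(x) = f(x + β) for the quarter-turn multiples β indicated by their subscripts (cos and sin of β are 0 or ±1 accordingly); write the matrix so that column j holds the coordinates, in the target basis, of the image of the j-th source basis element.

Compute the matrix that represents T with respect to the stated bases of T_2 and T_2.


image of 1: 2
image of cos x: (5/13)cos x + (1/13)sin x
image of sin x: -(1/13)cos x + (5/13)sin x
image of cos 2x: -(288/169)cos 2x - (120/169)sin 2x
image of sin 2x: (120/169)cos 2x - (288/169)sin 2x
each image's coordinates form column j of the matrix

the matrix is [[2, 0, 0, 0, 0]; [0, 5/13, -1/13, 0, 0]; [0, 1/13, 5/13, 0, 0]; [0, 0, 0, -288/169, 120/169]; [0, 0, 0, -120/169, -288/169]] (rows listed top to bottom)


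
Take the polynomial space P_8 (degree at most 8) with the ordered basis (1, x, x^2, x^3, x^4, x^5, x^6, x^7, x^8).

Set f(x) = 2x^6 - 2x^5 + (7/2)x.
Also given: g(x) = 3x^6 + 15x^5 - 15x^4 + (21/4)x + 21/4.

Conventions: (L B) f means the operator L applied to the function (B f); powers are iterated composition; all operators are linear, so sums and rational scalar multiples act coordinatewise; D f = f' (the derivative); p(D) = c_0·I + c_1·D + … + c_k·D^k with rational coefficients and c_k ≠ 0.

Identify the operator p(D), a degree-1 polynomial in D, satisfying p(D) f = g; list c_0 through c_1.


D^0 f = 2x^6 - 2x^5 + (7/2)x
D^1 f = 12x^5 - 10x^4 + 7/2
matching coefficients of g against c_0 f + c_1 Df + … from the top degree down determines the c_i
solution: c_0 = 3/2, c_1 = 3/2

c_0 = 3/2, c_1 = 3/2


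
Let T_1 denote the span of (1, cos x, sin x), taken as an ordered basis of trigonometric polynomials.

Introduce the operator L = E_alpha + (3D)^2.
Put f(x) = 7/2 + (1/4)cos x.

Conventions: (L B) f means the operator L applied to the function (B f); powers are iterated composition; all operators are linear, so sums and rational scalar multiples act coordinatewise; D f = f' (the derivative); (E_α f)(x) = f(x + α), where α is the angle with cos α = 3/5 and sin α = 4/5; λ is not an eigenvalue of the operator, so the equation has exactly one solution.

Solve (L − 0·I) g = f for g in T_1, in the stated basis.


write g with unknown coordinates in the stated basis and equate coefficients in (L − 0·I) g = f
solving from the highest basis element down gives g = 7/2 - (21/712)cos x + (1/356)sin x
check: L g = 7/2 + (1/4)cos x
so L g − 0·g = 7/2 + (1/4)cos x = f ✓

g(x) = 7/2 - (21/712)cos x + (1/356)sin x


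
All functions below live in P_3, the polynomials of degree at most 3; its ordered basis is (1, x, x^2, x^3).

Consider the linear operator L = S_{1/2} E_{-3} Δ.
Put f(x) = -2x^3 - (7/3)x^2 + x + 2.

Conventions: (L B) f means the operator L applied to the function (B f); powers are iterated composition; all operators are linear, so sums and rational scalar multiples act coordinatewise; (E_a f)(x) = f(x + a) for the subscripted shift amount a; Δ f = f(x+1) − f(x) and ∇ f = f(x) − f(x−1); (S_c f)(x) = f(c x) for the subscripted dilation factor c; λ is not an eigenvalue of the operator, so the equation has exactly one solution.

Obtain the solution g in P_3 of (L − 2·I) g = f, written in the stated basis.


the image equals g(x) = x^3 + (37/24)x^2 - (167/48)x + 93/32

write g with unknown coordinates in the stated basis and equate coefficients in (L − 2·I) g = f
solving from the highest basis element down gives g = x^3 + (37/24)x^2 - (167/48)x + 93/32
check: L g = (3/4)x^2 - (143/24)x + 125/16
so L g − 2·g = -2x^3 - (7/3)x^2 + x + 2 = f ✓


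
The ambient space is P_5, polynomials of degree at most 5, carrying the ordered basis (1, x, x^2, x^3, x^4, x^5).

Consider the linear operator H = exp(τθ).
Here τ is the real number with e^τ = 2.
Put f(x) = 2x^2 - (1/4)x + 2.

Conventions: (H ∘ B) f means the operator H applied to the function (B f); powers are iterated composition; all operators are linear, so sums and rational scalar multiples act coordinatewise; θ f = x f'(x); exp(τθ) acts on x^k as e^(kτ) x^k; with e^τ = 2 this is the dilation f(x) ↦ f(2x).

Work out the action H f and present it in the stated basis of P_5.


the image equals g(x) = 8x^2 - (1/2)x + 2

exp(τθ) x^k = e^(kτ) x^k; with e^τ = 2 this sends x^k to 2^k x^k
x ↦ 2 x
x^2 ↦ 4 x^2
applying this coordinatewise to f: exp(τθ) f = 8x^2 - (1/2)x + 2


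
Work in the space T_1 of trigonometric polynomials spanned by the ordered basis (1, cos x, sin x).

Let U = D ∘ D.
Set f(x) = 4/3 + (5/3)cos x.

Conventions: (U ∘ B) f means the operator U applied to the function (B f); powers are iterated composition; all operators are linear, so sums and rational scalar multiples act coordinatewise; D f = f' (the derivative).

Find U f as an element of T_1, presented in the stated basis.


D f = -(5/3)sin x
D D f = -(5/3)cos x

g(x) = -(5/3)cos x


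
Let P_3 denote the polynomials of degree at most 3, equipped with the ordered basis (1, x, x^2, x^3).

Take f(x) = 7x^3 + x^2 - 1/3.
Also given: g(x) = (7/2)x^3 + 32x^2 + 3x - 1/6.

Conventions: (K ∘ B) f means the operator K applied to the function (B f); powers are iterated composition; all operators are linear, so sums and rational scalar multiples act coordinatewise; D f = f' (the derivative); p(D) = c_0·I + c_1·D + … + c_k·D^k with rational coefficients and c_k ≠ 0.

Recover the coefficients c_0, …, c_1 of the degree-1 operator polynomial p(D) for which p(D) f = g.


D^0 f = 7x^3 + x^2 - 1/3
D^1 f = 21x^2 + 2x
matching coefficients of g against c_0 f + c_1 Df + … from the top degree down determines the c_i
solution: c_0 = 1/2, c_1 = 3/2

p(D) = (1/2)·I + (3/2)·D, i.e. c_0 = 1/2, c_1 = 3/2


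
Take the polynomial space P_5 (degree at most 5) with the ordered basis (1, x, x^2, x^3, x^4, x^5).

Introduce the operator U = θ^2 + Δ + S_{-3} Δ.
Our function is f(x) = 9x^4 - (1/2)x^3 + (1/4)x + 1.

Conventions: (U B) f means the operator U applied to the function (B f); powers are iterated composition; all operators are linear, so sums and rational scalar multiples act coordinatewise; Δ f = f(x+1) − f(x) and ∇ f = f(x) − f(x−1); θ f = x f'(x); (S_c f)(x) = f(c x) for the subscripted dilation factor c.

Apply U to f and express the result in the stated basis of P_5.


g(x) = 144x^4 - (1881/2)x^3 + 525x^2 - (275/4)x + 35/2

θ f = 36x^4 - (3/2)x^3 + (1/4)x
θ θ f = 144x^4 - (9/2)x^3 + (1/4)x
Δ f = 36x^3 + (105/2)x^2 + (69/2)x + 35/4
Δ f = 36x^3 + (105/2)x^2 + (69/2)x + 35/4
S_{-3} Δ f = -972x^3 + (945/2)x^2 - (207/2)x + 35/4
(θ^2 + Δ + S_{-3} Δ) f = 144x^4 - (1881/2)x^3 + 525x^2 - (275/4)x + 35/2


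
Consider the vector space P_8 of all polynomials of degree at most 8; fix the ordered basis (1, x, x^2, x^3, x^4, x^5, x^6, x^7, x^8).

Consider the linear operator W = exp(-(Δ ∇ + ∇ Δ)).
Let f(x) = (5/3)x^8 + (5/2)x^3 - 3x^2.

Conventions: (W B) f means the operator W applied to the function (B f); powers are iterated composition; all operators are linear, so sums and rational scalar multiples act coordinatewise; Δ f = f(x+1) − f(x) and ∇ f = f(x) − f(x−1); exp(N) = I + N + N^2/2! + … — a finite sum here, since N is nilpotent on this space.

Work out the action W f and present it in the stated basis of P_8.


g(x) = (5/3)x^8 - (560/3)x^6 + (15400/3)x^4 + (5/2)x^3 - (101369/3)x^2 - 30x + 72256/3

order-1 term: -(560/3)x^6 - (1400/3)x^4 - (560/3)x^2 - 30x + 16/3
order-2 term: 5600x^4 + 11200x^2 + 1680
order-3 term: -44800x^2 - 22400
order-4 term: 44800
the series for exp(-(Δ ∇ + ∇ Δ)) f terminates at order 4
exp(-(Δ ∇ + ∇ Δ)) f = (5/3)x^8 - (560/3)x^6 + (15400/3)x^4 + (5/2)x^3 - (101369/3)x^2 - 30x + 72256/3


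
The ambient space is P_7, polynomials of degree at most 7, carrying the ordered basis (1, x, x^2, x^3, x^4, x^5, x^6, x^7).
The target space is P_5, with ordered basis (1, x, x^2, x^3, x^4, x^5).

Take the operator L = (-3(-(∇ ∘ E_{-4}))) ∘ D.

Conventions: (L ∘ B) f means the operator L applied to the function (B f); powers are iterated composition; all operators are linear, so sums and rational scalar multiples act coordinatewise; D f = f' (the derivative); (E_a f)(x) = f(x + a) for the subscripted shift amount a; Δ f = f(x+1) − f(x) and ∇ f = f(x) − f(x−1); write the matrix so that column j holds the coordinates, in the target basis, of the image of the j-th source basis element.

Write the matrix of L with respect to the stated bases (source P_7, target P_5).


the matrix is [[0, 0, 6, -81, 732, -5535, 37818, -242109]; [0, 0, 0, 18, -324, 3660, -33210, 264726]; [0, 0, 0, 0, 36, -810, 10980, -116235]; [0, 0, 0, 0, 0, 60, -1620, 25620]; [0, 0, 0, 0, 0, 0, 90, -2835]; [0, 0, 0, 0, 0, 0, 0, 126]] (rows listed top to bottom)

image of 1: 0
image of x: 0
image of x^2: 6
image of x^3: 18x - 81
image of x^4: 36x^2 - 324x + 732
image of x^5: 60x^3 - 810x^2 + 3660x - 5535
image of x^6: 90x^4 - 1620x^3 + 10980x^2 - 33210x + 37818
image of x^7: 126x^5 - 2835x^4 + 25620x^3 - 116235x^2 + 264726x - 242109
each image's coordinates form column j of the matrix


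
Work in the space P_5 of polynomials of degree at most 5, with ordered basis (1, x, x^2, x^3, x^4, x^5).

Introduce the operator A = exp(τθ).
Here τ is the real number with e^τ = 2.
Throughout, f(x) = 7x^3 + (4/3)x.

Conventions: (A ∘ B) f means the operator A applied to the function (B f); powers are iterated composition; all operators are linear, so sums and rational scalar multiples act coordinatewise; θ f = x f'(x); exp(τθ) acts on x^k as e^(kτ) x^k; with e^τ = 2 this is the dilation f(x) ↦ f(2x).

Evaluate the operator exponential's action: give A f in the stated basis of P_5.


exp(τθ) x^k = e^(kτ) x^k; with e^τ = 2 this sends x^k to 2^k x^k
x ↦ 2 x
x^3 ↦ 8 x^3
applying this coordinatewise to f: exp(τθ) f = 56x^3 + (8/3)x

the result is g(x) = 56x^3 + (8/3)x


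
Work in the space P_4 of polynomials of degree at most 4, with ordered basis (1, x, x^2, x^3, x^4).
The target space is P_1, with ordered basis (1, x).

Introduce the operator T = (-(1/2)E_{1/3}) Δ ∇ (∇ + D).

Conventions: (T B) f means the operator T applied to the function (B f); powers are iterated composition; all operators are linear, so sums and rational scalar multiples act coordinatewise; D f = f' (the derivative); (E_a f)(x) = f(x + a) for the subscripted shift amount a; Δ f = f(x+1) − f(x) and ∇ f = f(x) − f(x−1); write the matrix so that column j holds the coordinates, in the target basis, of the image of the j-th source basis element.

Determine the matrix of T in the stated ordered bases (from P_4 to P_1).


image of 1: 0
image of x: 0
image of x^2: 0
image of x^3: -6
image of x^4: -24x - 2
each image's coordinates form column j of the matrix

the matrix is [[0, 0, 0, -6, -2]; [0, 0, 0, 0, -24]] (rows listed top to bottom)


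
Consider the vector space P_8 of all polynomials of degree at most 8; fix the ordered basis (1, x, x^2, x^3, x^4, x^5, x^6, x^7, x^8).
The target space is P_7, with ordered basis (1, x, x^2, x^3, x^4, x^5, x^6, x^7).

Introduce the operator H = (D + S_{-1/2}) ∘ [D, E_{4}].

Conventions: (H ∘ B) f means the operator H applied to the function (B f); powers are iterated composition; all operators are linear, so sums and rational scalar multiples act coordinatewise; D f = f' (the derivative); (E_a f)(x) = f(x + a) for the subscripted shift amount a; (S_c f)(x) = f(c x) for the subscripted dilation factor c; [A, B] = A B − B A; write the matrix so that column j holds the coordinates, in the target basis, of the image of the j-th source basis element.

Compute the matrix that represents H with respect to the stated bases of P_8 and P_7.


the matrix is [[0, 0, 0, 0, 0, 0, 0, 0, 0]; [0, 0, 0, 0, 0, 0, 0, 0, 0]; [0, 0, 0, 0, 0, 0, 0, 0, 0]; [0, 0, 0, 0, 0, 0, 0, 0, 0]; [0, 0, 0, 0, 0, 0, 0, 0, 0]; [0, 0, 0, 0, 0, 0, 0, 0, 0]; [0, 0, 0, 0, 0, 0, 0, 0, 0]; [0, 0, 0, 0, 0, 0, 0, 0, 0]] (rows listed top to bottom)

image of 1: 0
image of x: 0
image of x^2: 0
image of x^3: 0
image of x^4: 0
image of x^5: 0
image of x^6: 0
image of x^7: 0
image of x^8: 0
each image's coordinates form column j of the matrix


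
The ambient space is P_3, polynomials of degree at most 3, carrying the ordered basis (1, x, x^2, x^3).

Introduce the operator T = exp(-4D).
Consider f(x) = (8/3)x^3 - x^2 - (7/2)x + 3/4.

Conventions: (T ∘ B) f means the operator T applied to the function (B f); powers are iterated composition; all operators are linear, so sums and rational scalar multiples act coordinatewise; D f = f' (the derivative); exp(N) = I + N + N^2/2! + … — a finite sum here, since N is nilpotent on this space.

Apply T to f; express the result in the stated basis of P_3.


order-1 term: -32x^2 + 8x + 14
order-2 term: 128x - 16
order-3 term: -512/3
the series for exp(-4D) f terminates at order 3
exp(-4D) f = (8/3)x^3 - 33x^2 + (265/2)x - 2063/12

g(x) = (8/3)x^3 - 33x^2 + (265/2)x - 2063/12


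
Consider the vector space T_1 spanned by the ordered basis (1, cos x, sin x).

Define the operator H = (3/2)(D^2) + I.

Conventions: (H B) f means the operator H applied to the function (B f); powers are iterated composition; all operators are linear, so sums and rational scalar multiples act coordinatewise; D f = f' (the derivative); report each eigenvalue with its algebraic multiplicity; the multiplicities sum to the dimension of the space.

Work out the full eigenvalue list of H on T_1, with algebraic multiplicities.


λ = -1/2 (multiplicity 2), λ = 1 (multiplicity 1)

image of 1: 1
image of cos x: -(1/2)cos x
image of sin x: -(1/2)sin x
the matrix is diagonal; its diagonal is (1, -1/2, -1/2)
for a triangular matrix the eigenvalues are the diagonal entries, with algebraic multiplicity their repetition count


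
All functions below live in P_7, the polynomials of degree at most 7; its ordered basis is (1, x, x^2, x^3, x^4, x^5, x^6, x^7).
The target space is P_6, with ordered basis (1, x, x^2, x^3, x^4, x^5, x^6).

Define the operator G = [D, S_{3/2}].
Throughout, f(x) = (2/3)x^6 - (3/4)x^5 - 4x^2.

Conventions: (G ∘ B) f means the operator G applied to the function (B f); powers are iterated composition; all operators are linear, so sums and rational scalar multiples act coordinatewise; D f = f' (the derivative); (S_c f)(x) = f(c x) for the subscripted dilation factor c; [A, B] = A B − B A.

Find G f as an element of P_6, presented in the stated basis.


S_{3/2} f = (243/32)x^6 - (729/128)x^5 - 9x^2
D S_{3/2} f = (729/16)x^5 - (3645/128)x^4 - 18x
D f = 4x^5 - (15/4)x^4 - 8x
S_{3/2} D f = (243/8)x^5 - (1215/64)x^4 - 12x
[D, S_{3/2}] f = (243/16)x^5 - (1215/128)x^4 - 6x

the result is g(x) = (243/16)x^5 - (1215/128)x^4 - 6x


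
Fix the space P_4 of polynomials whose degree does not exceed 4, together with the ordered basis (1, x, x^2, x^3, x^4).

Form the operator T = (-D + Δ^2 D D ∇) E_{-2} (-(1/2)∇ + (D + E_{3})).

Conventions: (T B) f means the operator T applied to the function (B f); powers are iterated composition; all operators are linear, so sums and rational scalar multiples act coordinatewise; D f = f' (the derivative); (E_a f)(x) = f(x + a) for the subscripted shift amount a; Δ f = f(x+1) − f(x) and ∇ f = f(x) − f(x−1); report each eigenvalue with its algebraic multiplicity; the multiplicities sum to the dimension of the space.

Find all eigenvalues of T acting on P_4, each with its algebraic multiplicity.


image of 1: 0
image of x: -1
image of x^2: -2x - 3
image of x^3: -3x^2 - 9x + 3/2
image of x^4: -4x^3 - 18x^2 + 6x - 14
the matrix is upper triangular; its diagonal is (0, 0, 0, 0, 0)
for a triangular matrix the eigenvalues are the diagonal entries, with algebraic multiplicity their repetition count

λ = 0 (multiplicity 5)
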